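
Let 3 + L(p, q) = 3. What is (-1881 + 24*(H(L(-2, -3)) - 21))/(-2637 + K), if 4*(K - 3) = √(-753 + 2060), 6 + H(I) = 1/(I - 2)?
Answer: 107087904/111005989 + 10164*√1307/111005989 ≈ 0.96801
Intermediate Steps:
L(p, q) = 0 (L(p, q) = -3 + 3 = 0)
H(I) = -6 + 1/(-2 + I) (H(I) = -6 + 1/(I - 2) = -6 + 1/(-2 + I))
K = 3 + √1307/4 (K = 3 + √(-753 + 2060)/4 = 3 + √1307/4 ≈ 12.038)
(-1881 + 24*(H(L(-2, -3)) - 21))/(-2637 + K) = (-1881 + 24*((13 - 6*0)/(-2 + 0) - 21))/(-2637 + (3 + √1307/4)) = (-1881 + 24*((13 + 0)/(-2) - 21))/(-2634 + √1307/4) = (-1881 + 24*(-½*13 - 21))/(-2634 + √1307/4) = (-1881 + 24*(-13/2 - 21))/(-2634 + √1307/4) = (-1881 + 24*(-55/2))/(-2634 + √1307/4) = (-1881 - 660)/(-2634 + √1307/4) = -2541/(-2634 + √1307/4)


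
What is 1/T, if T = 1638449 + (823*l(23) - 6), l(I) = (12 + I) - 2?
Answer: 1/1665602 ≈ 6.0038e-7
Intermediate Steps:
l(I) = 10 + I
T = 1665602 (T = 1638449 + (823*(10 + 23) - 6) = 1638449 + (823*33 - 6) = 1638449 + (27159 - 6) = 1638449 + 27153 = 1665602)
1/T = 1/1665602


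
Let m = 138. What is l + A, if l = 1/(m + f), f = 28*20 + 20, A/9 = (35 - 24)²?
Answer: 781903/718 ≈ 1089.0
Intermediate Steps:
A = 1089 (A = 9*(35 - 24)² = 9*11² = 9*121 = 1089)
f = 580 (f = 560 + 20 = 580)
l = 1/718 (l = 1/(138 + 580) = 1/718 ≈ 0.0013928)
l + A = 1/718 + 1089 = 781903/718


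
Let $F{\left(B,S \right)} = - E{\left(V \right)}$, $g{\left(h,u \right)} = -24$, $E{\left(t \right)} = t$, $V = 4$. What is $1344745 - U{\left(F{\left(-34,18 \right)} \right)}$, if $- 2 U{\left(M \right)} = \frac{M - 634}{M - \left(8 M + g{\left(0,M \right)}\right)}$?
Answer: $\frac{69926421}{52} \approx 1.3447 \cdot 10^{6}$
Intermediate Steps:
$F{\left(B,S \right)} = -4$ ($F{\left(B,S \right)} = \left(-1\right) 4 = -4$)
$U{\left(M \right)} = - \frac{-634 + M}{2 \left(24 - 7 M\right)}$ ($U{\left(M \right)} = - \frac{\left(M - 634\right) \frac{1}{M - \left(-24 + 8 M\right)}}{2} = - \frac{\left(-634 + M\right) \frac{1}{M - \left(-24 + 8 M\right)}}{2} = - \frac{\left(-634 + M\right) \frac{1}{24 - 7 M}}{2} = - \frac{\frac{1}{24 - 7 M} \left(-634 + M\right)}{2} = - \frac{-634 + M}{2 \left(24 - 7 M\right)}$)
$1344745 - U{\left(F{\left(-34,18 \right)} \right)} = 1344745 - \frac{-634 - 4}{2 \left(-24 + 7 \left(-4\right)\right)} = 1344745 - \frac{1}{2} \frac{1}{-24 - 28} \left(-638\right) = 1344745 - \frac{1}{2} \frac{1}{-52} \left(-638\right) = 1344745 - \frac{1}{2} \left(- \frac{1}{52}\right) \left(-638\right) = 1344745 - \frac{319}{52} = \frac{69926421}{52}$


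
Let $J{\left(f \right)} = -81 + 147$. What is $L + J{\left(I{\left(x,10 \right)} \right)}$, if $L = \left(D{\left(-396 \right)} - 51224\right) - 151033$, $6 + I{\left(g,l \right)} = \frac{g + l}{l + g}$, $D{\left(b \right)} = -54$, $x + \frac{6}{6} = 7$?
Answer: $-202245$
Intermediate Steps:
$x = 6$ ($x = -1 + 7 = 6$)
$I{\left(g,l \right)} = -5$ ($I{\left(g,l \right)} = -6 + \frac{g + l}{l + g} = -6 + \frac{g + l}{g + l} = -6 + 1 = -5$)
$J{\left(f \right)} = 66$
$L = -202311$ ($L = \left(-54 - 51224\right) - 151033 = -51278 - 151033 = -202311$)
$L + J{\left(I{\left(x,10 \right)} \right)} = -202311 + 66 = -202245$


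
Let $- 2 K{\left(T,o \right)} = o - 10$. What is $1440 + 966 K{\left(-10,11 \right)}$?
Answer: $957$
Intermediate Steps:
$K{\left(T,o \right)} = 5 - \frac{o}{2}$ ($K{\left(T,o \right)} = - \frac{o - 10}{2} = - \frac{-10 + o}{2} = 5 - \frac{o}{2}$)
$1440 + 966 K{\left(-10,11 \right)} = 1440 + 966 \left(5 - \frac{11}{2}\right) = 1440 + 966 \left(- \frac{1}{2}\right) = 1440 - 483 = 957$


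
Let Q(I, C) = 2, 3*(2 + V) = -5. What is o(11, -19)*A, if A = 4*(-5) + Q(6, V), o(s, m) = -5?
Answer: 90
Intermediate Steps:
V = -11/3 (V = -2 + (⅓)*(-5) = -2 - 5/3 = -11/3 ≈ -3.6667)
A = -18 (A = 4*(-5) + 2 = -20 + 2 = -18)
o(11, -19)*A = -5*(-18) = 90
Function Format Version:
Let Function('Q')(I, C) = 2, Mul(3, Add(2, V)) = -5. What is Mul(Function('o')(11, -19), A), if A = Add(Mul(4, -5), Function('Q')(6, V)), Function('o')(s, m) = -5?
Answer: 90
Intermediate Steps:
V = Rational(-11, 3) (V = Add(-2, Mul(Rational(1, 3), -5)) = Add(-2, Rational(-5, 3)) = Rational(-11, 3) ≈ -3.6667)
A = -18 (A = Add(Mul(4, -5), 2) = Add(-20, 2) = -18)
Mul(Function('o')(11, -19), A) = Mul(-5, -18) = 90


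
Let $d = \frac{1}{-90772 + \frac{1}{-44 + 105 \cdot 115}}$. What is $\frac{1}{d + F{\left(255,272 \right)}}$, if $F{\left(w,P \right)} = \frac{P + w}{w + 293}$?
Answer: $\frac{598458706188}{575518476649} \approx 1.0399$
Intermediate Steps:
$d = - \frac{12031}{1092077931}$ ($d = \frac{1}{-90772 + \frac{1}{-44 + 12075}} = \frac{1}{-90772 + \frac{1}{12031}} = \frac{1}{- \frac{1092077931}{12031}} = - \frac{12031}{1092077931} \approx -1.1017 \cdot 10^{-5}$)
$F{\left(w,P \right)} = \frac{P + w}{293 + w}$
$\frac{1}{d + F{\left(255,272 \right)}} = \frac{1}{- \frac{12031}{1092077931} + \frac{272 + 255}{293 + 255}} = \frac{1}{- \frac{12031}{1092077931} + \frac{1}{548} \cdot 527} = \frac{1}{- \frac{12031}{1092077931} + \frac{527}{548}} = \frac{1}{\frac{575518476649}{598458706188}} = \frac{598458706188}{575518476649}$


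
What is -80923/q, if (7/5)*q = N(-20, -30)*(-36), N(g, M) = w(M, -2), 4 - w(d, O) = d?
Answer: 566461/6120 ≈ 92.559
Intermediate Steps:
w(d, O) = 4 - d
N(g, M) = 4 - M
q = -6120/7 (q = 5*((4 - 1*(-30))*(-36))/7 = 5*((4 + 30)*(-36))/7 = 5*(34*(-36))/7 = (5/7)*(-1224) = -6120/7 ≈ -874.29)
-80923/q = -80923/(-6120/7) = -80923*(-7/6120) = 566461/6120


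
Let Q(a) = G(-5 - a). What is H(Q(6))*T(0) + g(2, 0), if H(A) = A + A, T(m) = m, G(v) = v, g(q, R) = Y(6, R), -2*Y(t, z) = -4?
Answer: 2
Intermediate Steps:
Y(t, z) = 2 (Y(t, z) = -1/2*(-4) = 2)
g(q, R) = 2
Q(a) = -5 - a
H(A) = 2*A
H(Q(6))*T(0) + g(2, 0) = (2*(-5 - 1*6))*0 + 2 = (2*(-5 - 6))*0 + 2 = (2*(-11))*0 + 2 = -22*0 + 2 = 0 + 2 = 2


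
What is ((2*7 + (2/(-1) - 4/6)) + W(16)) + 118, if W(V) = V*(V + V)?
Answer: 1924/3 ≈ 641.33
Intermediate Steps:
W(V) = 2*V² (W(V) = V*(2*V) = 2*V²)
((2*7 + (2/(-1) - 4/6)) + W(16)) + 118 = ((2*7 + (2/(-1) - 4/6)) + 2*16²) + 118 = ((14 + (2*(-1) - 4*⅙)) + 2*256) + 118 = ((14 + (-2 - ⅔)) + 512) + 118 = ((14 - 8/3) + 512) + 118 = (34/3 + 512) + 118 = 1570/3 + 118 = 1924/3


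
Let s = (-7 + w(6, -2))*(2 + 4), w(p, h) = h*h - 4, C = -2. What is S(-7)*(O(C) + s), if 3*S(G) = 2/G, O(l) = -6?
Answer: 32/7 ≈ 4.5714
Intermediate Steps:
w(p, h) = -4 + h² (w(p, h) = h² - 4 = -4 + h²)
S(G) = 2/(3*G) (S(G) = (2/G)/3 = 2/(3*G))
s = -42 (s = (-7 + (-4 + (-2)²))*(2 + 4) = (-7 + (-4 + 4))*6 = (-7 + 0)*6 = -7*6 = -42)
S(-7)*(O(C) + s) = ((⅔)/(-7))*(-6 - 42) = ((⅔)*(-⅐))*(-48) = -2/21*(-48) = 32/7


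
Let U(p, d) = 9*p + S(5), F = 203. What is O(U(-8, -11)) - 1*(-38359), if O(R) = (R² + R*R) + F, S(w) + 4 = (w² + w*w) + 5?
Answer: 39444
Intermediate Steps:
S(w) = 1 + 2*w² (S(w) = -4 + ((w² + w*w) + 5) = -4 + ((w² + w²) + 5) = -4 + (2*w² + 5) = -4 + (5 + 2*w²) = 1 + 2*w²)
U(p, d) = 51 + 9*p (U(p, d) = 9*p + (1 + 2*5²) = 9*p + (1 + 2*25) = 9*p + (1 + 50) = 9*p + 51 = 51 + 9*p)
O(R) = 203 + 2*R² (O(R) = (R² + R*R) + 203 = (R² + R²) + 203 = 2*R² + 203 = 203 + 2*R²)
O(U(-8, -11)) - 1*(-38359) = (203 + 2*(51 + 9*(-8))²) - 1*(-38359) = (203 + 2*(51 - 72)²) + 38359 = (203 + 2*(-21)²) + 38359 = (203 + 2*441) + 38359 = (203 + 882) + 38359 = 1085 + 38359 = 39444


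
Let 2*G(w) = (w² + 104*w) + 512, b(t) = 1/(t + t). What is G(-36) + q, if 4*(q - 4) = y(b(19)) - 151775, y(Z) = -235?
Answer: -77933/2 ≈ -38967.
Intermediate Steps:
b(t) = 1/(2*t)
G(w) = 256 + w²/2 + 52*w (G(w) = ((w² + 104*w) + 512)/2 = (512 + w² + 104*w)/2 = 256 + w²/2 + 52*w)
q = -75997/2 (q = 4 + (-235 - 151775)/4 = 4 + (¼)*(-152010) = 4 - 76005/2 = -75997/2 ≈ -37999.)
G(-36) + q = (256 + (½)*(-36)² + 52*(-36)) - 75997/2 = (256 + (½)*1296 - 1872) - 75997/2 = (256 + 648 - 1872) - 75997/2 = -968 - 75997/2 = -77933/2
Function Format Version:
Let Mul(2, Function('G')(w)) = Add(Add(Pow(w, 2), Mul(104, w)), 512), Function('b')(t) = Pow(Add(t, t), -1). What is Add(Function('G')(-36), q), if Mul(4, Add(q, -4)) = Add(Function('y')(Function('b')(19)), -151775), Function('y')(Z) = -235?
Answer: Rational(-77933, 2) ≈ -38967.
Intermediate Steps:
Function('b')(t) = Mul(Rational(1, 2), Pow(t, -1)) (Function('b')(t) = Pow(Mul(2, t), -1) = Mul(Rational(1, 2), Pow(t, -1)))
Function('G')(w) = Add(256, Mul(Rational(1, 2), Pow(w, 2)), Mul(52, w)) (Function('G')(w) = Mul(Rational(1, 2), Add(Add(Pow(w, 2), Mul(104, w)), 512)) = Mul(Rational(1, 2), Add(512, Pow(w, 2), Mul(104, w))) = Add(256, Mul(Rational(1, 2), Pow(w, 2)), Mul(52, w)))
q = Rational(-75997, 2) (q = Add(4, Mul(Rational(1, 4), Add(-235, -151775))) = Add(4, Mul(Rational(1, 4), -152010)) = Add(4, Rational(-76005, 2)) = Rational(-75997, 2) ≈ -37999.)
Add(Function('G')(-36), q) = Add(Add(256, Mul(Rational(1, 2), Pow(-36, 2)), Mul(52, -36)), Rational(-75997, 2)) = Add(Add(256, Mul(Rational(1, 2), 1296), -1872), Rational(-75997, 2)) = Add(Add(256, 648, -1872), Rational(-75997, 2)) = Add(-968, Rational(-75997, 2)) = Rational(-77933, 2)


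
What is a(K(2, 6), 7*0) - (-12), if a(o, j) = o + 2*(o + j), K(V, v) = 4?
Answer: 24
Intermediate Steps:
a(o, j) = 2*j + 3*o (a(o, j) = o + 2*(j + o) = o + (2*j + 2*o) = 2*j + 3*o)
a(K(2, 6), 7*0) - (-12) = (2*(7*0) + 3*4) - (-12) = (2*0 + 12) - 1*(-12) = (0 + 12) + 12 = 12 + 12 = 24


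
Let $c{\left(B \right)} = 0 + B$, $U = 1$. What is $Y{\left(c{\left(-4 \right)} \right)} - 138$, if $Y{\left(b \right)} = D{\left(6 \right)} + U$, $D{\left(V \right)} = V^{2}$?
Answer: $-101$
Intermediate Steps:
$c{\left(B \right)} = B$
$Y{\left(b \right)} = 37$ ($Y{\left(b \right)} = 6^{2} + 1 = 36 + 1 = 37$)
$Y{\left(c{\left(-4 \right)} \right)} - 138 = 37 - 138 = -101$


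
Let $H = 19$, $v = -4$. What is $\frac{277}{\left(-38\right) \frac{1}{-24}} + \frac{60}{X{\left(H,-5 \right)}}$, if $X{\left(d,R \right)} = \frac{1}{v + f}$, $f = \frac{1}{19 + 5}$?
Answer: $- \frac{2377}{38} \approx -62.553$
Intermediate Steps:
$f = \frac{1}{24} \approx 0.041667$
$X{\left(d,R \right)} = - \frac{24}{95}$ ($X{\left(d,R \right)} = \frac{1}{-4 + \frac{1}{24}} = \frac{1}{- \frac{95}{24}} = - \frac{24}{95}$)
$\frac{277}{\left(-38\right) \frac{1}{-24}} + \frac{60}{X{\left(H,-5 \right)}} = \frac{277}{\left(-38\right) \frac{1}{-24}} + \frac{60}{- \frac{24}{95}} = \frac{277}{\left(-38\right) \left(- \frac{1}{24}\right)} + 60 \left(- \frac{95}{24}\right) = \frac{277}{\frac{19}{12}} - \frac{475}{2} = 277 \cdot \frac{12}{19} - \frac{475}{2} = \frac{3324}{19} - \frac{475}{2} = - \frac{2377}{38}$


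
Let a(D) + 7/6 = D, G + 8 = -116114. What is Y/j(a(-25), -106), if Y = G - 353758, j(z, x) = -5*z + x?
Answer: -2819280/149 ≈ -18921.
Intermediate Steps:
G = -116122 (G = -8 - 116114 = -116122)
a(D) = -7/6 + D
j(z, x) = x - 5*z
Y = -469880 (Y = -116122 - 353758 = -469880)
Y/j(a(-25), -106) = -469880/(-106 - 5*(-7/6 - 25)) = -469880/(-106 - 5*(-157/6)) = -469880/(-106 + 785/6) = -469880/149/6 = -469880*6/149 = -2819280/149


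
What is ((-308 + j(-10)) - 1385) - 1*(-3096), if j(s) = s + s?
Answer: 1383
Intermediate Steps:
j(s) = 2*s
((-308 + j(-10)) - 1385) - 1*(-3096) = ((-308 + 2*(-10)) - 1385) - 1*(-3096) = ((-308 - 20) - 1385) + 3096 = (-328 - 1385) + 3096 = -1713 + 3096 = 1383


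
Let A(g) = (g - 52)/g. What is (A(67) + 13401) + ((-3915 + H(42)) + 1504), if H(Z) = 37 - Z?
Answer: 736010/67 ≈ 10985.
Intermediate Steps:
A(g) = (-52 + g)/g
(A(67) + 13401) + ((-3915 + H(42)) + 1504) = ((-52 + 67)/67 + 13401) + ((-3915 + (37 - 1*42)) + 1504) = ((1/67)*15 + 13401) + ((-3915 + (37 - 42)) + 1504) = (15/67 + 13401) + ((-3915 - 5) + 1504) = 897882/67 + (-3920 + 1504) = 897882/67 - 2416 = 736010/67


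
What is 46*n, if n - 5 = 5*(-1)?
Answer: 0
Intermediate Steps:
n = 0 (n = 5 + 5*(-1) = 5 - 5 = 0)
46*n = 46*0 = 0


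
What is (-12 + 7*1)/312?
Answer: -5/312 ≈ -0.016026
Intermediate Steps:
(-12 + 7*1)/312 = (-12 + 7)*(1/312) = -5*1/312 = -5/312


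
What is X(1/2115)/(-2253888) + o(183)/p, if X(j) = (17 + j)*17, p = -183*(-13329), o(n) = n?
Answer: -93900133/1764971797680 ≈ -5.3202e-5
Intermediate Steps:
p = 2439207
X(j) = 289 + 17*j
X(1/2115)/(-2253888) + o(183)/p = (289 + 17/2115)/(-2253888) + 183/2439207 = (289 + 17*(1/2115))*(-1/2253888) + 183*(1/2439207) = (289 + 17/2115)*(-1/2253888) + 1/13329 = (611252/2115)*(-1/2253888) + 1/13329 = -152813/1191743280 + 1/13329 = -93900133/1764971797680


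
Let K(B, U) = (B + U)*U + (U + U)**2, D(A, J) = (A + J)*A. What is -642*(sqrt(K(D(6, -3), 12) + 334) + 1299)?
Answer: -833958 - 642*sqrt(1270) ≈ -8.5684e+5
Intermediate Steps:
D(A, J) = A*(A + J)
K(B, U) = 4*U**2 + U*(B + U) (K(B, U) = U*(B + U) + (2*U)**2 = U*(B + U) + 4*U**2 = 4*U**2 + U*(B + U))
-642*(sqrt(K(D(6, -3), 12) + 334) + 1299) = -642*(sqrt(12*(6*(6 - 3) + 5*12) + 334) + 1299) = -642*(sqrt(12*(6*3 + 60) + 334) + 1299) = -642*(sqrt(12*(18 + 60) + 334) + 1299) = -642*(sqrt(12*78 + 334) + 1299) = -642*(sqrt(936 + 334) + 1299) = -642*(sqrt(1270) + 1299) = -642*(1299 + sqrt(1270)) = -833958 - 642*sqrt(1270)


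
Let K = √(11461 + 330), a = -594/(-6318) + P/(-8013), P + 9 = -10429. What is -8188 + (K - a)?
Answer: -2559243779/312507 + √11791 ≈ -8080.8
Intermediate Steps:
P = -10438 (P = -9 - 10429 = -10438)
a = 436463/312507 (a = -594/(-6318) - 10438/(-8013) = -594*(-1/6318) - 10438*(-1/8013) = 11/117 + 10438/8013 = 436463/312507 ≈ 1.3967)
K = √11791 ≈ 108.59
-8188 + (K - a) = -8188 + (√11791 - 1*436463/312507) = -8188 + (√11791 - 436463/312507) = -8188 + (-436463/312507 + √11791) = -2559243779/312507 + √11791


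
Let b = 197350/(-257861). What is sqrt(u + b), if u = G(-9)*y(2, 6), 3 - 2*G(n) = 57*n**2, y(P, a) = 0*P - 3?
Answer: sqrt(460142287048291)/257861 ≈ 83.188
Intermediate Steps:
b = -197350/257861 (b = 197350*(-1/257861) = -197350/257861 ≈ -0.76534)
y(P, a) = -3 (y(P, a) = 0 - 3 = -3)
G(n) = 3/2 - 57*n**2/2
u = 6921 (u = (3/2 - 57/2*(-9)**2)*(-3) = (3/2 - 57/2*81)*(-3) = (3/2 - 4617/2)*(-3) = -2307*(-3) = 6921)
sqrt(u + b) = sqrt(6921 - 197350/257861) = sqrt(1784458631/257861) = sqrt(460142287048291)/257861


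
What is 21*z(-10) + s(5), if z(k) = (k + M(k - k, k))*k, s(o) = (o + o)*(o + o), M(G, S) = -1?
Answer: 2410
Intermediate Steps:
s(o) = 4*o² (s(o) = (2*o)*(2*o) = 4*o²)
z(k) = k*(-1 + k) (z(k) = (k - 1)*k = (-1 + k)*k = k*(-1 + k))
21*z(-10) + s(5) = 21*(-10*(-1 - 10)) + 4*5² = 21*(-10*(-11)) + 4*25 = 21*110 + 100 = 2310 + 100 = 2410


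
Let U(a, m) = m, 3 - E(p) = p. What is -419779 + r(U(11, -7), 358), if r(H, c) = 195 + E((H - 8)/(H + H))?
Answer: -5874149/14 ≈ -4.1958e+5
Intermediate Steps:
E(p) = 3 - p
r(H, c) = 198 - (-8 + H)/(2*H) (r(H, c) = 195 + (3 - (H - 8)/(H + H)) = 195 + (3 - (-8 + H)/(2*H)) = 198 - (-8 + H)/(2*H))
-419779 + r(U(11, -7), 358) = -419779 + (395/2 + 4/(-7)) = -419779 + (395/2 + 4*(-1/7)) = -419779 + (395/2 - 4/7) = -419779 + 2757/14 = -5874149/14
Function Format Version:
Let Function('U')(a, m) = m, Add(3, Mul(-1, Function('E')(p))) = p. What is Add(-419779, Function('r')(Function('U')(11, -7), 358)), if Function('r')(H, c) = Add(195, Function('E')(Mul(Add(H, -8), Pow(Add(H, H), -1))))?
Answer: Rational(-5874149, 14) ≈ -4.1958e+5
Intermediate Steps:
Function('E')(p) = Add(3, Mul(-1, p))
Function('r')(H, c) = Add(198, Mul(Rational(-1, 2), Pow(H, -1), Add(-8, H))) (Function('r')(H, c) = Add(195, Add(3, Mul(-1, Mul(Add(H, -8), Pow(Add(H, H), -1))))) = Add(195, Add(3, Mul(-1, Mul(Add(-8, H), Pow(Mul(2, H), -1))))) = Add(195, Add(3, Mul(-1, Mul(Add(-8, H), Mul(Rational(1, 2), Pow(H, -1)))))) = Add(195, Add(3, Mul(-1, Mul(Rational(1, 2), Pow(H, -1), Add(-8, H))))) = Add(195, Add(3, Mul(Rational(-1, 2), Pow(H, -1), Add(-8, H)))) = Add(198, Mul(Rational(-1, 2), Pow(H, -1), Add(-8, H))))
Add(-419779, Function('r')(Function('U')(11, -7), 358)) = Add(-419779, Add(Rational(395, 2), Mul(4, Pow(-7, -1)))) = Add(-419779, Add(Rational(395, 2), Mul(4, Rational(-1, 7)))) = Add(-419779, Add(Rational(395, 2), Rational(-4, 7))) = Add(-419779, Rational(2757, 14)) = Rational(-5874149, 14)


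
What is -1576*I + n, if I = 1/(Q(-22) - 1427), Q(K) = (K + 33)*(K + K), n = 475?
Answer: 909301/1911 ≈ 475.82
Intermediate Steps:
Q(K) = 2*K*(33 + K) (Q(K) = (33 + K)*(2*K) = 2*K*(33 + K))
I = -1/1911 (I = 1/(2*(-22)*(33 - 22) - 1427) = 1/(2*(-22)*11 - 1427) = 1/(-484 - 1427) = 1/(-1911) = -1/1911 ≈ -0.00052329)
-1576*I + n = -1576*(-1/1911) + 475 = 1576/1911 + 475 = 909301/1911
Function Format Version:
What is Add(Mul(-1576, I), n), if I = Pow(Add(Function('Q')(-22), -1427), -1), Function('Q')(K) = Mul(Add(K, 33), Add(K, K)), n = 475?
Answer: Rational(909301, 1911) ≈ 475.82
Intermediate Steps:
Function('Q')(K) = Mul(2, K, Add(33, K)) (Function('Q')(K) = Mul(Add(33, K), Mul(2, K)) = Mul(2, K, Add(33, K)))
I = Rational(-1, 1911) (I = Pow(Add(Mul(2, -22, Add(33, -22)), -1427), -1) = Pow(Add(Mul(2, -22, 11), -1427), -1) = Pow(Add(-484, -1427), -1) = Pow(-1911, -1) = Rational(-1, 1911) ≈ -0.00052329)
Add(Mul(-1576, I), n) = Add(Mul(-1576, Rational(-1, 1911)), 475) = Add(Rational(1576, 1911), 475) = Rational(909301, 1911)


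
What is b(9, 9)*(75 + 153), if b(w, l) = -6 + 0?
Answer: -1368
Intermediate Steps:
b(w, l) = -6
b(9, 9)*(75 + 153) = -6*(75 + 153) = -6*228 = -1368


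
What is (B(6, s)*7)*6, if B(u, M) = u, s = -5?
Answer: 252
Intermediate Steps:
(B(6, s)*7)*6 = (6*7)*6 = 42*6 = 252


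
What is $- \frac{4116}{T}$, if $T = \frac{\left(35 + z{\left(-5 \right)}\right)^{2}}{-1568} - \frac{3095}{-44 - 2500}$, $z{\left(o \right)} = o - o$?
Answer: $- \frac{20942208}{2215} \approx -9454.7$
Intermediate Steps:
$z{\left(o \right)} = 0$
$T = \frac{2215}{5088}$ ($T = \frac{\left(35 + 0\right)^{2}}{-1568} - \frac{3095}{-44 - 2500} = 35^{2} \left(- \frac{1}{1568}\right) - \frac{3095}{-44 - 2500} = 1225 \left(- \frac{1}{1568}\right) - \frac{3095}{-2544} = - \frac{25}{32} - - \frac{3095}{2544} = - \frac{25}{32} + \frac{3095}{2544} = \frac{2215}{5088} \approx 0.43534$)
$- \frac{4116}{T} = - \frac{4116}{\frac{2215}{5088}} = \left(-4116\right) \frac{5088}{2215} = - \frac{20942208}{2215}$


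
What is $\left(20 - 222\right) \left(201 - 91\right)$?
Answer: $-22220$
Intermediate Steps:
$\left(20 - 222\right) \left(201 - 91\right) = \left(-202\right) 110 = -22220$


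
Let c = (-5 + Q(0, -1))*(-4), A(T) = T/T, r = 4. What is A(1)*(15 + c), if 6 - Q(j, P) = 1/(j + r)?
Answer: 12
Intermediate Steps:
Q(j, P) = 6 - 1/(4 + j) (Q(j, P) = 6 - 1/(j + 4) = 6 - 1/(4 + j))
A(T) = 1
c = -3 (c = (-5 + (23 + 6*0)/(4 + 0))*(-4) = (-5 + (23 + 0)/4)*(-4) = (-5 + (¼)*23)*(-4) = (-5 + 23/4)*(-4) = (¾)*(-4) = -3)
A(1)*(15 + c) = 1*(15 - 3) = 1*12 = 12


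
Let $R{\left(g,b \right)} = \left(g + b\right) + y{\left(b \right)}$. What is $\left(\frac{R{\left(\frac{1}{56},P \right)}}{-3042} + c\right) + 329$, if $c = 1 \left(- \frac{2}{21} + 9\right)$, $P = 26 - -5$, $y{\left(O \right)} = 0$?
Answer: $\frac{19187005}{56784} \approx 337.89$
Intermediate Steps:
$P = 31$ ($P = 26 + 5 = 31$)
$R{\left(g,b \right)} = b + g$ ($R{\left(g,b \right)} = \left(g + b\right) + 0 = \left(b + g\right) + 0 = b + g$)
$c = \frac{187}{21}$ ($c = 1 \left(\left(-2\right) \frac{1}{21} + 9\right) = 1 \left(- \frac{2}{21} + 9\right) = 1 \cdot \frac{187}{21} = \frac{187}{21} \approx 8.9048$)
$\left(\frac{R{\left(\frac{1}{56},P \right)}}{-3042} + c\right) + 329 = \left(\frac{31 + \frac{1}{56}}{-3042} + \frac{187}{21}\right) + 329 = \left(\left(31 + \frac{1}{56}\right) \left(- \frac{1}{3042}\right) + \frac{187}{21}\right) + 329 = \left(\frac{1737}{56} \left(- \frac{1}{3042}\right) + \frac{187}{21}\right) + 329 = \left(- \frac{193}{18928} + \frac{187}{21}\right) + 329 = \frac{505069}{56784} + 329 = \frac{19187005}{56784}$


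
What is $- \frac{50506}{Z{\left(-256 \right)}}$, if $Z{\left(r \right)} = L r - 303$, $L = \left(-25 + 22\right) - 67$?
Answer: $- \frac{50506}{17617} \approx -2.8669$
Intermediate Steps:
$L = -70$ ($L = -3 - 67 = -70$)
$Z{\left(r \right)} = -303 - 70 r$ ($Z{\left(r \right)} = - 70 r - 303 = -303 - 70 r$)
$- \frac{50506}{Z{\left(-256 \right)}} = - \frac{50506}{-303 - -17920} = - \frac{50506}{-303 + 17920} = - \frac{50506}{17617}$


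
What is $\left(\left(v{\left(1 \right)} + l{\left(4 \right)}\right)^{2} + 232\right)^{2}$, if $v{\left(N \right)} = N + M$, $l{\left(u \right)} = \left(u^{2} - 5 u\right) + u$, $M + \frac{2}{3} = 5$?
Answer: $\frac{5494336}{81} \approx 67831.0$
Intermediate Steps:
$M = \frac{13}{3}$ ($M = - \frac{2}{3} + 5 = \frac{13}{3} \approx 4.3333$)
$l{\left(u \right)} = u^{2} - 4 u$
$v{\left(N \right)} = \frac{13}{3} + N$ ($v{\left(N \right)} = N + \frac{13}{3} = \frac{13}{3} + N$)
$\left(\left(v{\left(1 \right)} + l{\left(4 \right)}\right)^{2} + 232\right)^{2} = \left(\left(\left(\frac{13}{3} + 1\right) + 4 \left(-4 + 4\right)\right)^{2} + 232\right)^{2} = \left(\left(\frac{16}{3} + 4 \cdot 0\right)^{2} + 232\right)^{2} = \left(\left(\frac{16}{3} + 0\right)^{2} + 232\right)^{2} = \left(\left(\frac{16}{3}\right)^{2} + 232\right)^{2} = \left(\frac{256}{9} + 232\right)^{2} = \left(\frac{2344}{9}\right)^{2} = \frac{5494336}{81}$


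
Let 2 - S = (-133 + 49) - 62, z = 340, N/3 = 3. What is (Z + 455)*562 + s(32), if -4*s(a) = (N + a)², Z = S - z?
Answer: 589543/4 ≈ 1.4739e+5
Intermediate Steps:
N = 9 (N = 3*3 = 9)
S = 148 (S = 2 - ((-133 + 49) - 62) = 2 - (-84 - 62) = 2 - 1*(-146) = 2 + 146 = 148)
Z = -192 (Z = 148 - 1*340 = 148 - 340 = -192)
s(a) = -(9 + a)²/4
(Z + 455)*562 + s(32) = (-192 + 455)*562 - (9 + 32)²/4 = 263*562 - ¼*41² = 147806 - ¼*1681 = 147806 - 1681/4 = 589543/4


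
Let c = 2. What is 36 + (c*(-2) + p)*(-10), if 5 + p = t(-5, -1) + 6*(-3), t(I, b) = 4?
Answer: 266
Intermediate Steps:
p = -19 (p = -5 + (4 + 6*(-3)) = -5 + (4 - 18) = -5 - 14 = -19)
36 + (c*(-2) + p)*(-10) = 36 + (2*(-2) - 19)*(-10) = 36 + (-4 - 19)*(-10) = 36 - 23*(-10) = 36 + 230 = 266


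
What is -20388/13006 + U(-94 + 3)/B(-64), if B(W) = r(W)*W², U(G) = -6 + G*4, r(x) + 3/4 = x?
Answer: -5214683/3329536 ≈ -1.5662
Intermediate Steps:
r(x) = -¾ + x
U(G) = -6 + 4*G
B(W) = W²*(-¾ + W) (B(W) = (-¾ + W)*W² = W²*(-¾ + W))
-20388/13006 + U(-94 + 3)/B(-64) = -20388/13006 + (-6 + 4*(-94 + 3))/(((-64)²*(-¾ - 64))) = -20388*1/13006 + (-6 + 4*(-91))/((4096*(-259/4))) = -10194/6503 + (-6 - 364)/(-265216) = -10194/6503 - 370*(-1/265216) = -10194/6503 + 5/3584 = -5214683/3329536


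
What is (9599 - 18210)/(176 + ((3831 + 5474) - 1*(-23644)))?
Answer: -8611/33125 ≈ -0.25995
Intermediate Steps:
(9599 - 18210)/(176 + ((3831 + 5474) - 1*(-23644))) = -8611/(176 + (9305 + 23644)) = -8611/(176 + 32949) = -8611/33125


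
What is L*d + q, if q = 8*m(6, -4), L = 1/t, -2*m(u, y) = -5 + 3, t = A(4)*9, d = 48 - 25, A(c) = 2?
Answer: 167/18 ≈ 9.2778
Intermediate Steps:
d = 23
t = 18 (t = 2*9 = 18)
m(u, y) = 1 (m(u, y) = -(-5 + 3)/2 = -1/2*(-2) = 1)
L = 1/18 ≈ 0.055556
q = 8 (q = 8*1 = 8)
L*d + q = (1/18)*23 + 8 = 23/18 + 8 = 167/18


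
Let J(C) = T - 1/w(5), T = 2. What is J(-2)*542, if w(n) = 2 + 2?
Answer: 1897/2 ≈ 948.50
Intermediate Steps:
w(n) = 4
J(C) = 7/4 (J(C) = 2 - 1/4 = 2 - 1*¼ = 2 - ¼ = 7/4)
J(-2)*542 = (7/4)*542 = 1897/2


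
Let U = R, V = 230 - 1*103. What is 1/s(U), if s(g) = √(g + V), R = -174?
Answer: -I*√47/47 ≈ -0.14586*I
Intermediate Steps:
V = 127 (V = 230 - 103 = 127)
U = -174
s(g) = √(127 + g) (s(g) = √(g + 127) = √(127 + g))
1/s(U) = 1/(√(127 - 174)) = 1/(√(-47)) = 1/(I*√47) = -I*√47/47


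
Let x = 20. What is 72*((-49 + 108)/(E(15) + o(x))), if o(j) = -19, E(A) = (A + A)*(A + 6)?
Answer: 4248/611 ≈ 6.9525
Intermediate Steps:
E(A) = 2*A*(6 + A) (E(A) = (2*A)*(6 + A) = 2*A*(6 + A))
72*((-49 + 108)/(E(15) + o(x))) = 72*((-49 + 108)/(2*15*(6 + 15) - 19)) = 72*(59/(2*15*21 - 19)) = 72*(59/(630 - 19)) = 72*(59/611) = 4248/611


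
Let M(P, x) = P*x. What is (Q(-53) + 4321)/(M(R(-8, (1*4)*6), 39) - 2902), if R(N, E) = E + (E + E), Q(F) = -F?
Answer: -2187/47 ≈ -46.532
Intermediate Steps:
R(N, E) = 3*E (R(N, E) = E + 2*E = 3*E)
(Q(-53) + 4321)/(M(R(-8, (1*4)*6), 39) - 2902) = (-1*(-53) + 4321)/((3*((1*4)*6))*39 - 2902) = (53 + 4321)/((3*(4*6))*39 - 2902) = 4374/((3*24)*39 - 2902) = 4374/(72*39 - 2902) = 4374/(2808 - 2902) = 4374/(-94) = 4374*(-1/94) = -2187/47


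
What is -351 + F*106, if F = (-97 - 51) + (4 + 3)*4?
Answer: -13071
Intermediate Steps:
F = -120 (F = -148 + 7*4 = -148 + 28 = -120)
-351 + F*106 = -351 - 120*106 = -351 - 12720 = -13071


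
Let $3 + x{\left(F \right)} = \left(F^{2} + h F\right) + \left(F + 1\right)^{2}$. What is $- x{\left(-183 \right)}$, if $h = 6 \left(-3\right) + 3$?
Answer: $-69355$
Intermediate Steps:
$h = -15$ ($h = -18 + 3 = -15$)
$x{\left(F \right)} = -3 + F^{2} + \left(1 + F\right)^{2} - 15 F$ ($x{\left(F \right)} = -3 + \left(\left(F^{2} - 15 F\right) + \left(F + 1\right)^{2}\right) = -3 + \left(\left(F^{2} - 15 F\right) + \left(1 + F\right)^{2}\right) = -3 + \left(F^{2} + \left(1 + F\right)^{2} - 15 F\right) = -3 + F^{2} + \left(1 + F\right)^{2} - 15 F$)
$- x{\left(-183 \right)} = - (-2 - -2379 + 2 \left(-183\right)^{2}) = - (-2 + 2379 + 2 \cdot 33489) = - (-2 + 2379 + 66978) = \left(-1\right) 69355 = -69355$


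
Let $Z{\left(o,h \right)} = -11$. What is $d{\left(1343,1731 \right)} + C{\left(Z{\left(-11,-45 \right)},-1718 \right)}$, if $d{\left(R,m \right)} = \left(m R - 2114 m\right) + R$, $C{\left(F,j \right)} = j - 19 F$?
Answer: $-1334767$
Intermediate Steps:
$d{\left(R,m \right)} = R - 2114 m + R m$ ($d{\left(R,m \right)} = \left(R m - 2114 m\right) + R = \left(- 2114 m + R m\right) + R = R - 2114 m + R m$)
$d{\left(1343,1731 \right)} + C{\left(Z{\left(-11,-45 \right)},-1718 \right)} = \left(1343 - 3659334 + 1343 \cdot 1731\right) - 1509 = \left(1343 - 3659334 + 2324733\right) + \left(-1718 + 209\right) = -1333258 - 1509 = -1334767$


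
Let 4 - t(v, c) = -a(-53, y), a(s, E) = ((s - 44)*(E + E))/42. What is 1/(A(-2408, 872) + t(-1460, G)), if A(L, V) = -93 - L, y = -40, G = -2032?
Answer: 21/52579 ≈ 0.00039940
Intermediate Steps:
a(s, E) = E*(-44 + s)/21 (a(s, E) = ((-44 + s)*(2*E))*(1/42) = (2*E*(-44 + s))*(1/42) = E*(-44 + s)/21)
t(v, c) = 3964/21 (t(v, c) = 4 - (-1)*(1/21)*(-40)*(-44 - 53) = 4 - (-1)*(1/21)*(-40)*(-97) = 4 - (-1)*3880/21 = 4 - 1*(-3880/21) = 4 + 3880/21 = 3964/21)
1/(A(-2408, 872) + t(-1460, G)) = 1/((-93 - 1*(-2408)) + 3964/21) = 1/((-93 + 2408) + 3964/21) = 1/(2315 + 3964/21) = 1/(52579/21) = 21/52579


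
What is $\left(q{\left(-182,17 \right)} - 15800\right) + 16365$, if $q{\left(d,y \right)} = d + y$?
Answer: $400$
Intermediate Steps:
$\left(q{\left(-182,17 \right)} - 15800\right) + 16365 = \left(\left(-182 + 17\right) - 15800\right) + 16365 = \left(-165 - 15800\right) + 16365 = -15965 + 16365 = 400$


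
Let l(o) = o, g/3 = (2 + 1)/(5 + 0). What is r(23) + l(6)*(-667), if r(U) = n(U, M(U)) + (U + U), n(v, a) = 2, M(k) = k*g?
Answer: -3954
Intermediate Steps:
g = 9/5 (g = 3*((2 + 1)/(5 + 0)) = 3*(3/5) = 3*(3*(⅕)) = 3*(⅗) = 9/5 ≈ 1.8000)
M(k) = 9*k/5 (M(k) = k*(9/5) = 9*k/5)
r(U) = 2 + 2*U (r(U) = 2 + (U + U) = 2 + 2*U)
r(23) + l(6)*(-667) = (2 + 2*23) + 6*(-667) = (2 + 46) - 4002 = 48 - 4002 = -3954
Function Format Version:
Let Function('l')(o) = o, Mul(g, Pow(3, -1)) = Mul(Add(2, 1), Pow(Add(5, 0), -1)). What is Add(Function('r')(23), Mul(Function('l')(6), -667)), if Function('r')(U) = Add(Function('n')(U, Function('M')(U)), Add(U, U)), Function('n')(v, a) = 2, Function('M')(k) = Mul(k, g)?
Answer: -3954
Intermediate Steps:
g = Rational(9, 5) (g = Mul(3, Mul(Add(2, 1), Pow(Add(5, 0), -1))) = Mul(3, Mul(3, Pow(5, -1))) = Mul(3, Mul(3, Rational(1, 5))) = Mul(3, Rational(3, 5)) = Rational(9, 5) ≈ 1.8000)
Function('M')(k) = Mul(Rational(9, 5), k) (Function('M')(k) = Mul(k, Rational(9, 5)) = Mul(Rational(9, 5), k))
Function('r')(U) = Add(2, Mul(2, U)) (Function('r')(U) = Add(2, Add(U, U)) = Add(2, Mul(2, U)))
Add(Function('r')(23), Mul(Function('l')(6), -667)) = Add(Add(2, Mul(2, 23)), Mul(6, -667)) = Add(Add(2, 46), -4002) = Add(48, -4002) = -3954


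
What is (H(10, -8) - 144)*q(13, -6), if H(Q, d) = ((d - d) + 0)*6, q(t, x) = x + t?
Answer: -1008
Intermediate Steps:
q(t, x) = t + x
H(Q, d) = 0 (H(Q, d) = (0 + 0)*6 = 0*6 = 0)
(H(10, -8) - 144)*q(13, -6) = (0 - 144)*(13 - 6) = -144*7 = -1008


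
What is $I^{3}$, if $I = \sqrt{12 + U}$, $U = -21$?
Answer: $- 27 i \approx - 27.0 i$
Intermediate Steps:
$I = 3 i$ ($I = \sqrt{12 - 21} = \sqrt{-9} = 3 i \approx 3.0 i$)
$I^{3} = \left(3 i\right)^{3} = - 27 i$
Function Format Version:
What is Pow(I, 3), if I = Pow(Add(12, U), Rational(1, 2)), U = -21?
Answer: Mul(-27, I) ≈ Mul(-27.000, I)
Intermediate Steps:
I = Mul(3, I) (I = Pow(Add(12, -21), Rational(1, 2)) = Pow(-9, Rational(1, 2)) = Mul(3, I) ≈ Mul(3.0000, I))
Pow(I, 3) = Pow(Mul(3, I), 3) = Mul(-27, I)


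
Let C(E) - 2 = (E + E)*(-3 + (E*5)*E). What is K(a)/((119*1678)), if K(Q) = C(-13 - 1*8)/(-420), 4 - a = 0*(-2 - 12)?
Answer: 46241/41933220 ≈ 0.0011027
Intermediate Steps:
a = 4 (a = 4 - 0*(-2 - 12) = 4 - 0*(-14) = 4 - 1*0 = 4 + 0 = 4)
C(E) = 2 + 2*E*(-3 + 5*E²) (C(E) = 2 + (E + E)*(-3 + (E*5)*E) = 2 + (2*E)*(-3 + (5*E)*E) = 2 + (2*E)*(-3 + 5*E²) = 2 + 2*E*(-3 + 5*E²))
K(Q) = 46241/210 (K(Q) = (2 - 6*(-13 - 1*8) + 10*(-13 - 1*8)³)/(-420) = (2 - 6*(-13 - 8) + 10*(-13 - 8)³)*(-1/420) = (2 - 6*(-21) + 10*(-21)³)*(-1/420) = (2 + 126 + 10*(-9261))*(-1/420) = (2 + 126 - 92610)*(-1/420) = -92482*(-1/420) = 46241/210)
K(a)/((119*1678)) = 46241/(210*((119*1678))) = (46241/210)/199682 = (46241/210)*(1/199682) = 46241/41933220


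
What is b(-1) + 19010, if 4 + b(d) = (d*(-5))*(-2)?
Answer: 18996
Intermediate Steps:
b(d) = -4 + 10*d (b(d) = -4 + (d*(-5))*(-2) = -4 - 5*d*(-2) = -4 + 10*d)
b(-1) + 19010 = (-4 + 10*(-1)) + 19010 = (-4 - 10) + 19010 = -14 + 19010 = 18996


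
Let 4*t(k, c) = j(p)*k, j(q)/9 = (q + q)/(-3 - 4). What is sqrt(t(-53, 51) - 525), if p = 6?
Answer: 2*I*sqrt(3927)/7 ≈ 17.905*I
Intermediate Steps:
j(q) = -18*q/7 (j(q) = 9*((q + q)/(-3 - 4)) = 9*((2*q)/(-7)) = 9*((2*q)*(-1/7)) = 9*(-2*q/7) = -18*q/7)
t(k, c) = -27*k/7 (t(k, c) = ((-18/7*6)*k)/4 = (-108*k/7)/4 = -27*k/7)
sqrt(t(-53, 51) - 525) = sqrt(-27/7*(-53) - 525) = sqrt(1431/7 - 525) = sqrt(-2244/7) = 2*I*sqrt(3927)/7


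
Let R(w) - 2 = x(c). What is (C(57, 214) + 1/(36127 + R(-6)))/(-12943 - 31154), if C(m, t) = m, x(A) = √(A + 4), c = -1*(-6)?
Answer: -24800800032/19186672771069 + √10/57560018313207 ≈ -0.0012926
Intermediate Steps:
c = 6
x(A) = √(4 + A)
R(w) = 2 + √10 (R(w) = 2 + √(4 + 6) = 2 + √10)
(C(57, 214) + 1/(36127 + R(-6)))/(-12943 - 31154) = (57 + 1/(36127 + (2 + √10)))/(-12943 - 31154) = (57 + 1/(36129 + √10))/(-44097) = (57 + 1/(36129 + √10))*(-1/44097) = -19/14699 - 1/(44097*(36129 + √10))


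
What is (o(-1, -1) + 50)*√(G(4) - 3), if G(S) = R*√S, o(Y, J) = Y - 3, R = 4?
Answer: 46*√5 ≈ 102.86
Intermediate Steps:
o(Y, J) = -3 + Y
G(S) = 4*√S
(o(-1, -1) + 50)*√(G(4) - 3) = ((-3 - 1) + 50)*√(4*√4 - 3) = (-4 + 50)*√(4*2 - 3) = 46*√(8 - 3) = 46*√5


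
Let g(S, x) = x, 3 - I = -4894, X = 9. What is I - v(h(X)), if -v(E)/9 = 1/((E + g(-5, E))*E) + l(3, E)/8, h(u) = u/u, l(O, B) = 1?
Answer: 39221/8 ≈ 4902.6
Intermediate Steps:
I = 4897 (I = 3 - 1*(-4894) = 3 + 4894 = 4897)
h(u) = 1
v(E) = -9/8 - 9/(2*E²) (v(E) = -9*(1/((E + E)*E) + 1/8) = -9*(1/(((2*E))*E) + 1*(⅛)) = -9*((1/(2*E))/E + ⅛) = -9*(1/(2*E²) + ⅛) = -9*(⅛ + 1/(2*E²)) = -9/8 - 9/(2*E²))
I - v(h(X)) = 4897 - (-9/8 - 9/2/1²) = 4897 - (-9/8 - 9/2*1) = 4897 - (-9/8 - 9/2) = 4897 - 1*(-45/8) = 4897 + 45/8 = 39221/8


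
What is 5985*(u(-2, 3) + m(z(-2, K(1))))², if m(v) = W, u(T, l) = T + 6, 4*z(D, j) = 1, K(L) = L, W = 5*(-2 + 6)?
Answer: 3447360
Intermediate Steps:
W = 20 (W = 5*4 = 20)
z(D, j) = ¼ (z(D, j) = (¼)*1 = ¼)
u(T, l) = 6 + T
m(v) = 20
5985*(u(-2, 3) + m(z(-2, K(1))))² = 5985*((6 - 2) + 20)² = 5985*(4 + 20)² = 5985*24² = 5985*576 = 3447360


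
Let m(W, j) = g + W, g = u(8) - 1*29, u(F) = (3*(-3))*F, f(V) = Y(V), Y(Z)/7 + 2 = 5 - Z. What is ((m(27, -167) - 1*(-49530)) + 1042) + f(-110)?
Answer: 51289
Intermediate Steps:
Y(Z) = 21 - 7*Z (Y(Z) = -14 + 7*(5 - Z) = -14 + (35 - 7*Z) = 21 - 7*Z)
f(V) = 21 - 7*V
u(F) = -9*F
g = -101 (g = -9*8 - 1*29 = -72 - 29 = -101)
m(W, j) = -101 + W
((m(27, -167) - 1*(-49530)) + 1042) + f(-110) = (((-101 + 27) - 1*(-49530)) + 1042) + (21 - 7*(-110)) = ((-74 + 49530) + 1042) + (21 + 770) = (49456 + 1042) + 791 = 50498 + 791 = 51289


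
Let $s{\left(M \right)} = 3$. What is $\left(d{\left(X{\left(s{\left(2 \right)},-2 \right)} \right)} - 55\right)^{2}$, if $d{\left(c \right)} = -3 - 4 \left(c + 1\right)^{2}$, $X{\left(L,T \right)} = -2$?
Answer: $3844$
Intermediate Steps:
$d{\left(c \right)} = -3 - 4 \left(1 + c\right)^{2}$
$\left(d{\left(X{\left(s{\left(2 \right)},-2 \right)} \right)} - 55\right)^{2} = \left(\left(-3 - 4 \left(1 - 2\right)^{2}\right) - 55\right)^{2} = \left(\left(-3 - 4 \left(-1\right)^{2}\right) - 55\right)^{2} = \left(\left(-3 - 4\right) - 55\right)^{2} = \left(-7 - 55\right)^{2} = \left(-62\right)^{2} = 3844$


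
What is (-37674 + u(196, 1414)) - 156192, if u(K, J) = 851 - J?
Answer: -194429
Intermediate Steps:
(-37674 + u(196, 1414)) - 156192 = (-37674 + (851 - 1*1414)) - 156192 = (-37674 + (851 - 1414)) - 156192 = (-37674 - 563) - 156192 = -38237 - 156192 = -194429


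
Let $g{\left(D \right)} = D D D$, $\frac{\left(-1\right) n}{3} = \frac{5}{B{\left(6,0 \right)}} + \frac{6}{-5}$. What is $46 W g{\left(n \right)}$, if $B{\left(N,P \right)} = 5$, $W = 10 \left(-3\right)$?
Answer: $- \frac{7452}{25} \approx -298.08$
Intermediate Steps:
$W = -30$
$n = \frac{3}{5}$ ($n = - 3 \left(\frac{5}{5} + \frac{6}{-5}\right) = - 3 \left(5 \cdot \frac{1}{5} + 6 \left(- \frac{1}{5}\right)\right) = - 3 \left(1 - \frac{6}{5}\right) = \left(-3\right) \left(- \frac{1}{5}\right) = \frac{3}{5} \approx 0.6$)
$g{\left(D \right)} = D^{3}$ ($g{\left(D \right)} = D^{2} D = D^{3}$)
$46 W g{\left(n \right)} = 46 \left(-30\right) \left(\frac{3}{5}\right)^{3} = \left(-1380\right) \frac{27}{125} = - \frac{7452}{25}$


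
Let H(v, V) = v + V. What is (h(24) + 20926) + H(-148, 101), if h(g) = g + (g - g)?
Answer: 20903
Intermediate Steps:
H(v, V) = V + v
h(g) = g (h(g) = g + 0 = g)
(h(24) + 20926) + H(-148, 101) = (24 + 20926) + (101 - 148) = 20950 - 47 = 20903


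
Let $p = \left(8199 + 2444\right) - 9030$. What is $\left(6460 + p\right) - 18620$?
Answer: $-10547$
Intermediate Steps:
$p = 1613$ ($p = 10643 - 9030 = 1613$)
$\left(6460 + p\right) - 18620 = \left(6460 + 1613\right) - 18620 = 8073 - 18620 = -10547$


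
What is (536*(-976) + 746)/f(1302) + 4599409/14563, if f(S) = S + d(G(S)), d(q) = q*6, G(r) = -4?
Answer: -288253478/3101919 ≈ -92.927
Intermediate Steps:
d(q) = 6*q
f(S) = -24 + S (f(S) = S + 6*(-4) = S - 24 = -24 + S)
(536*(-976) + 746)/f(1302) + 4599409/14563 = (536*(-976) + 746)/(-24 + 1302) + 4599409/14563 = (-523136 + 746)/1278 + 4599409*(1/14563) = -522390*1/1278 + 4599409/14563 = -87065/213 + 4599409/14563 = -288253478/3101919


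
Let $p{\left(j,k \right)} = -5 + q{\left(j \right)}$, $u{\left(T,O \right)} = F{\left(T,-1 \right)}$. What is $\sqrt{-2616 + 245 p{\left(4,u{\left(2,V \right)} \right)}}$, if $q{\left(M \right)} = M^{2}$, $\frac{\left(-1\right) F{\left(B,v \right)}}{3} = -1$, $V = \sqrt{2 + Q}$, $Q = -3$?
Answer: $\sqrt{79} \approx 8.8882$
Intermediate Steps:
$V = i$ ($V = \sqrt{2 - 3} = \sqrt{-1} = i \approx 1.0 i$)
$F{\left(B,v \right)} = 3$ ($F{\left(B,v \right)} = \left(-3\right) \left(-1\right) = 3$)
$u{\left(T,O \right)} = 3$
$p{\left(j,k \right)} = -5 + j^{2}$
$\sqrt{-2616 + 245 p{\left(4,u{\left(2,V \right)} \right)}} = \sqrt{-2616 + 245 \left(-5 + 4^{2}\right)} = \sqrt{-2616 + 245 \left(-5 + 16\right)} = \sqrt{-2616 + 245 \cdot 11} = \sqrt{-2616 + 2695} = \sqrt{79}$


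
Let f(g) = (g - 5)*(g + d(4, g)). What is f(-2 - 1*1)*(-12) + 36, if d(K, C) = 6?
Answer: 324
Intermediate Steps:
f(g) = (-5 + g)*(6 + g) (f(g) = (g - 5)*(g + 6) = (-5 + g)*(6 + g))
f(-2 - 1*1)*(-12) + 36 = (-30 + (-2 - 1*1) + (-2 - 1*1)**2)*(-12) + 36 = (-30 + (-2 - 1) + (-2 - 1)**2)*(-12) + 36 = (-30 - 3 + (-3)**2)*(-12) + 36 = (-30 - 3 + 9)*(-12) + 36 = -24*(-12) + 36 = 288 + 36 = 324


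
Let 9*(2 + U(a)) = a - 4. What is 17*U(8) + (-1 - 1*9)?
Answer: -328/9 ≈ -36.444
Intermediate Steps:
U(a) = -22/9 + a/9 (U(a) = -2 + (a - 4)/9 = -2 + (-4 + a)/9 = -2 + (-4/9 + a/9) = -22/9 + a/9)
17*U(8) + (-1 - 1*9) = 17*(-22/9 + (⅑)*8) + (-1 - 1*9) = 17*(-22/9 + 8/9) + (-1 - 9) = 17*(-14/9) - 10 = -238/9 - 10 = -328/9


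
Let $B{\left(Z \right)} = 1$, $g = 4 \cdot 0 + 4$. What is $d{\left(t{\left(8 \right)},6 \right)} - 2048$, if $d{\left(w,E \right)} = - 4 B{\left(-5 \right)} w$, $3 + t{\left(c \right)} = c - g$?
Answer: $-2052$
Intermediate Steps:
$g = 4$ ($g = 0 + 4 = 4$)
$t{\left(c \right)} = -7 + c$ ($t{\left(c \right)} = -3 + \left(c - 4\right) = -3 + \left(-4 + c\right) = -7 + c$)
$d{\left(w,E \right)} = - 4 w$ ($d{\left(w,E \right)} = \left(-4\right) 1 w = - 4 w$)
$d{\left(t{\left(8 \right)},6 \right)} - 2048 = - 4 \left(-7 + 8\right) - 2048 = \left(-4\right) 1 - 2048 = -4 - 2048 = -2052$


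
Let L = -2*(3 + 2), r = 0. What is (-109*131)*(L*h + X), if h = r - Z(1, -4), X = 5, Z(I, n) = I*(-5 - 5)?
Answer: 1356505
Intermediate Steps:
Z(I, n) = -10*I (Z(I, n) = I*(-10) = -10*I)
L = -10 (L = -2*5 = -10)
h = 10 (h = 0 - (-10) = 0 - 1*(-10) = 0 + 10 = 10)
(-109*131)*(L*h + X) = (-109*131)*(-10*10 + 5) = -14279*(-100 + 5) = -14279*(-95) = 1356505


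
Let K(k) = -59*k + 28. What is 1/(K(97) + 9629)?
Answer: 1/3934 ≈ 0.00025419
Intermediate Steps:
K(k) = 28 - 59*k
1/(K(97) + 9629) = 1/((28 - 59*97) + 9629) = 1/((28 - 5723) + 9629) = 1/(-5695 + 9629) = 1/3934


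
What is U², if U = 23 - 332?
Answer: 95481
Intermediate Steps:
U = -309
U² = (-309)² = 95481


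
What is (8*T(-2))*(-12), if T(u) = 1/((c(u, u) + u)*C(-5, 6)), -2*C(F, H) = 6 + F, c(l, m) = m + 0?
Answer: -48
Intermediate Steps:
c(l, m) = m
C(F, H) = -3 - F/2 (C(F, H) = -(6 + F)/2 = -3 - F/2)
T(u) = -1/u (T(u) = 1/((u + u)*(-3 - ½*(-5))) = 1/(((2*u))*(-3 + 5/2)) = (1/(2*u))/(-½) = (1/(2*u))*(-2) = -1/u)
(8*T(-2))*(-12) = (8*(-1/(-2)))*(-12) = (8*(-1*(-½)))*(-12) = (8*(½))*(-12) = 4*(-12) = -48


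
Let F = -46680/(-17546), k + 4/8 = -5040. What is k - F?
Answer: -88487293/17546 ≈ -5043.2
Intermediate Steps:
k = -10081/2 (k = -½ - 5040 = -10081/2 ≈ -5040.5)
F = 23340/8773 (F = -46680*(-1/17546) = 23340/8773 ≈ 2.6604)
k - F = -10081/2 - 1*23340/8773 = -10081/2 - 23340/8773 = -88487293/17546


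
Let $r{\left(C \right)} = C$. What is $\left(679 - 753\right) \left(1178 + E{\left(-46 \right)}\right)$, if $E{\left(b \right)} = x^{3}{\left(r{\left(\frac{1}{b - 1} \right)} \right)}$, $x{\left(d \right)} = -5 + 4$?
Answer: $-87098$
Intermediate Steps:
$x{\left(d \right)} = -1$
$E{\left(b \right)} = -1$ ($E{\left(b \right)} = \left(-1\right)^{3} = -1$)
$\left(679 - 753\right) \left(1178 + E{\left(-46 \right)}\right) = \left(679 - 753\right) \left(1178 - 1\right) = \left(-74\right) 1177 = -87098$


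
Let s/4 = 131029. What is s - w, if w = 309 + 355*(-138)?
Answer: 572797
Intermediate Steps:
s = 524116 (s = 4*131029 = 524116)
w = -48681 (w = 309 - 48990 = -48681)
s - w = 524116 - 1*(-48681) = 524116 + 48681 = 572797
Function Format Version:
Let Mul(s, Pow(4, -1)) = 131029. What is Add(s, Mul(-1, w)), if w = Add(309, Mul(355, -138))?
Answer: 572797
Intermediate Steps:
s = 524116 (s = Mul(4, 131029) = 524116)
w = -48681 (w = Add(309, -48990) = -48681)
Add(s, Mul(-1, w)) = Add(524116, Mul(-1, -48681)) = Add(524116, 48681) = 572797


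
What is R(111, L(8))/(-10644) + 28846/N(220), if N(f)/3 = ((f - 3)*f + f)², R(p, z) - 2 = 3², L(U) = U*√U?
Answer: -1049976333/1020121669600 ≈ -0.0010293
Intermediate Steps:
L(U) = U^(3/2)
R(p, z) = 11 (R(p, z) = 2 + 3² = 2 + 9 = 11)
N(f) = 3*(f + f*(-3 + f))² (N(f) = 3*((f - 3)*f + f)² = 3*((-3 + f)*f + f)² = 3*(f*(-3 + f) + f)² = 3*(f + f*(-3 + f))²)
R(111, L(8))/(-10644) + 28846/N(220) = 11/(-10644) + 28846/((3*220²*(-2 + 220)²)) = 11*(-1/10644) + 28846/((3*48400*218²)) = -11/10644 + 28846/((3*48400*47524)) = -11/10644 + 28846/6900484800 = -11/10644 + 28846*(1/6900484800) = -11/10644 + 14423/3450242400 = -1049976333/1020121669600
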